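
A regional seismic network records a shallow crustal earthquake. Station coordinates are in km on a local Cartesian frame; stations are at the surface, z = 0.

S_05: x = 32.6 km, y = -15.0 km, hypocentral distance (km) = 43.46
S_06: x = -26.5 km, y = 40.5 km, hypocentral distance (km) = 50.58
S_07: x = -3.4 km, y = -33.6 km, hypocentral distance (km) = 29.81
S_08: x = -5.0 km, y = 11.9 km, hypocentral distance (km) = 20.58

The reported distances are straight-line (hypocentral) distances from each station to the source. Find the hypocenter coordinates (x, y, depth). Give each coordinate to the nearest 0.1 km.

Each station gives a sphere (x−x_i)² + (y−y_i)² + z² = d_i² (stations at z=0).
Subtracting the S_05 sphere from S_06 and S_07: z² cancels, leaving linear equations in x and y:
-118.2 x + 111.0 y = 385.18
-72.0 x − 37.2 y = 852.90
Solving: x ≈ -8.798, y ≈ -5.899 km (keep extra digits for the depth step; rounded: -8.8, -5.9).
Then from the S_05 sphere: z² = 43.46² − (x − 32.6)² − (y + 15.0)² with x = -8.798, y = -5.899, so z ≈ 9.599 ≈ 9.6 km.

x ≈ -8.8 km, y ≈ -5.9 km, depth ≈ 9.6 km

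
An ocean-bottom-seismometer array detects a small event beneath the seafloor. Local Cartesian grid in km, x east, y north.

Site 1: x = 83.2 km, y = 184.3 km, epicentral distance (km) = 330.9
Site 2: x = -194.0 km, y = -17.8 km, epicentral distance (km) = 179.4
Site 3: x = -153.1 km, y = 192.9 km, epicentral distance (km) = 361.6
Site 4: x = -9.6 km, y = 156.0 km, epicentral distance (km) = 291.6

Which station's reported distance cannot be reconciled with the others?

Solve using three stations at a time. Using Site 1, Site 3, Site 4 (subtract circle equations pairwise → linear system) gives (x, y) ≈ (-1.8, -135.6).
Distances from that point to each station vs reported:
  Site 1: calculated 331.0 vs reported 330.9 → residual 0.1 km
  Site 2: calculated 225.5 vs reported 179.4 → residual 46.1 km
  Site 3: calculated 361.7 vs reported 361.6 → residual 0.1 km
  Site 4: calculated 291.7 vs reported 291.6 → residual 0.1 km
Site 1, Site 3, Site 4 are mutually consistent (residuals ≈ 0); Site 2 is off by 46.1 km.

Site 2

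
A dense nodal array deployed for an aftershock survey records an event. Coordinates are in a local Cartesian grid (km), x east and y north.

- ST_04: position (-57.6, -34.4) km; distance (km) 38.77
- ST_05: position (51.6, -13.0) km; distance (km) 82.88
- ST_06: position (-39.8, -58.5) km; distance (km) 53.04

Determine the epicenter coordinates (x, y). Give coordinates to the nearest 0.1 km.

(-31.0, -6.2)

Circle about each station: (x + 57.6)² + (y + 34.4)² = 38.77²; (x − 51.6)² + (y + 13.0)² = 82.88²; (x + 39.8)² + (y + 58.5)² = 53.04².
Subtracting pairs of circle equations eliminates x²+y² and gives linear equations (the radical axes):
218.4 x + 42.8 y = -7035.54
35.6 x − 48.2 y = -804.96
Solving the 2×2 system: x ≈ -31.0, y ≈ -6.2 km.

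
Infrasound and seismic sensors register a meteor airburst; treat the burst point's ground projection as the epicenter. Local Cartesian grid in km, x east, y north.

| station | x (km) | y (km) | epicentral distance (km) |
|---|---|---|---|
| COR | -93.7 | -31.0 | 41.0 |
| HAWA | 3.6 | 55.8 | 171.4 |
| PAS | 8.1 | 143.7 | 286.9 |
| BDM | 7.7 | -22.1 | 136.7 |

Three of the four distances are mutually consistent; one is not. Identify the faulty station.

Solve using three stations at a time. Using COR, HAWA, BDM (subtract circle equations pairwise → linear system) gives (x, y) ≈ (-124.0, -58.6).
Distances from that point to each station vs reported:
  COR: calculated 41.0 vs reported 41.0 → residual 0.0 km
  HAWA: calculated 171.4 vs reported 171.4 → residual 0.0 km
  PAS: calculated 241.6 vs reported 286.9 → residual 45.3 km
  BDM: calculated 136.7 vs reported 136.7 → residual 0.0 km
COR, HAWA, BDM are mutually consistent (residuals ≈ 0); PAS is off by 45.3 km.

PAS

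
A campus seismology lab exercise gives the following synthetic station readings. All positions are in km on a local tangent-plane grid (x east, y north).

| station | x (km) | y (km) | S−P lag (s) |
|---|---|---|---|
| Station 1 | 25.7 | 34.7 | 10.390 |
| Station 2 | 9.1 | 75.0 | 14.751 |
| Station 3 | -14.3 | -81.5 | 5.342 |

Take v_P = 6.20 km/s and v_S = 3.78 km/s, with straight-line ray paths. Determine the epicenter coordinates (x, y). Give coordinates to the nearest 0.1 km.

Distance from S−P lag: d = Δt · v_P v_S / (v_P − v_S) = Δt · (6.20·3.78)/(6.20−3.78) ≈ 9.6843·Δt.
So d_Station 1 = 100.62, d_Station 2 = 142.85, d_Station 3 = 51.73 km.
Circle about each station: (x − 25.7)² + (y − 34.7)² = 100.62²; (x − 9.1)² + (y − 75.0)² = 142.85²; (x + 14.3)² + (y + 81.5)² = 51.73².
Subtracting the Station 1 equation from the Station 2 and Station 3 equations removes the quadratic terms:
-33.2 x + 80.6 y = -6438.51
-80.0 x − 232.4 y = 12430.55
Solving the 2×2 system: x ≈ 34.9, y ≈ -65.5 km.
Check against Station 1 (with the unrounded x, y): √((x − 25.7)²+(y − 34.7)²) = 100.63 ≈ 100.62 km. ✓

x ≈ 34.9 km, y ≈ -65.5 km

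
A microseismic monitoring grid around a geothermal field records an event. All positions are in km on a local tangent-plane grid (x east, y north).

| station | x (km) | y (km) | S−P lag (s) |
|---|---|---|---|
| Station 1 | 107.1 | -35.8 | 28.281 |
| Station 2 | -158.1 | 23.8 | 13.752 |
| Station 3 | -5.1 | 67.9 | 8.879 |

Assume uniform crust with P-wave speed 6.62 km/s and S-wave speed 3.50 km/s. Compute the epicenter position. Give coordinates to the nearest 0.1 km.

x ≈ -70.5 km, y ≈ 76.3 km

Distance from S−P lag: d = Δt · v_P v_S / (v_P − v_S) = Δt · (6.62·3.50)/(6.62−3.50) ≈ 7.4263·Δt.
So d_Station 1 = 210.02, d_Station 2 = 102.13, d_Station 3 = 65.94 km.
Circle about each station: (x − 107.1)² + (y + 35.8)² = 210.02²; (x + 158.1)² + (y − 23.8)² = 102.13²; (x + 5.1)² + (y − 67.9)² = 65.94².
Subtracting the Station 1 equation from the Station 2 and Station 3 equations removes the quadratic terms:
-530.4 x + 119.2 y = 46487.86
-224.4 x + 207.4 y = 31644.69
Solving the 2×2 system: x ≈ -70.5, y ≈ 76.3 km.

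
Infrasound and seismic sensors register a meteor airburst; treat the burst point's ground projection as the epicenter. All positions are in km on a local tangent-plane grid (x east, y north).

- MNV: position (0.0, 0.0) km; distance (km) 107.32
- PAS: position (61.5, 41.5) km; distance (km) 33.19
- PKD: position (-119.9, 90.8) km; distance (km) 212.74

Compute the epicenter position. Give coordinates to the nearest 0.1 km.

Circle about each station: x² + y² = 107.32²; (x − 61.5)² + (y − 41.5)² = 33.19²; (x + 119.9)² + (y − 90.8)² = 212.74².
Subtracting pairs of circle equations eliminates x²+y² and gives linear equations (the radical axes):
123.0 x + 83.0 y = 15920.51
-239.8 x + 181.6 y = -11120.08
Solving the 2×2 system: x ≈ 90.3, y ≈ 58.0 km.
Check against MNV (with the unrounded x, y): √(x²+y²) = 107.32 ≈ 107.32 km. ✓

x ≈ 90.3 km, y ≈ 58.0 km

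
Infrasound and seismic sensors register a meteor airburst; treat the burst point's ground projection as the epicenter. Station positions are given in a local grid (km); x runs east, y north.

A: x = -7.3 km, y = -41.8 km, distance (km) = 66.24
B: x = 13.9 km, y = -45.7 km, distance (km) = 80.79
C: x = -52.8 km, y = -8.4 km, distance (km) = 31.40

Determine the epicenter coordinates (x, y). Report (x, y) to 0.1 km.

(-35.8, 18.0)

Circle about each station: (x + 7.3)² + (y + 41.8)² = 66.24²; (x − 13.9)² + (y + 45.7)² = 80.79²; (x + 52.8)² + (y + 8.4)² = 31.40².
Subtracting pairs of circle equations eliminates x²+y² and gives linear equations (the radical axes):
42.4 x − 7.8 y = -1658.12
-91.0 x + 66.8 y = 4459.65
Solving the 2×2 system: x ≈ -35.8, y ≈ 18.0 km.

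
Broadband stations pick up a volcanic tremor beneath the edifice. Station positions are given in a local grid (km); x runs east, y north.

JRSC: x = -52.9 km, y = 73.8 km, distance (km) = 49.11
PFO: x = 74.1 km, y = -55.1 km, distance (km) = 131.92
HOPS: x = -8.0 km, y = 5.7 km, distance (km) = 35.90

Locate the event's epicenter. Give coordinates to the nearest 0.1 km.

Circle about each station: (x + 52.9)² + (y − 73.8)² = 49.11²; (x − 74.1)² + (y + 55.1)² = 131.92²; (x + 8.0)² + (y − 5.7)² = 35.90².
Subtracting the JRSC equation from the PFO and HOPS equations removes the quadratic terms:
254.0 x − 257.8 y = -14709.12
89.8 x − 136.2 y = -7025.38
Solving the 2×2 system: x ≈ -16.8, y ≈ 40.5 km.

(-16.8, 40.5)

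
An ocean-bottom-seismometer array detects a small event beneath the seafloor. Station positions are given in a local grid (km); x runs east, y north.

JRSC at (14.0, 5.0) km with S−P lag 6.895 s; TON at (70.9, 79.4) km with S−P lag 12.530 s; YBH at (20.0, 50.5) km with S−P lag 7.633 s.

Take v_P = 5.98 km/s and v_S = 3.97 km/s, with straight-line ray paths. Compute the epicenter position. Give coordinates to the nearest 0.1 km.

Distance from S−P lag: d = Δt · v_P v_S / (v_P − v_S) = Δt · (5.98·3.97)/(5.98−3.97) ≈ 11.8112·Δt.
So d_JRSC = 81.44, d_TON = 147.99, d_YBH = 90.16 km.
Circle about each station: (x − 14.0)² + (y − 5.0)² = 81.44²; (x − 70.9)² + (y − 79.4)² = 147.99²; (x − 20.0)² + (y − 50.5)² = 90.16².
Subtracting the JRSC equation from the TON and YBH equations removes the quadratic terms:
113.8 x + 148.8 y = -4158.40
12.0 x + 91.0 y = 1232.90
Solving the 2×2 system: x ≈ -65.6, y ≈ 22.2 km.
Check against JRSC (with the unrounded x, y): √((x − 14.0)²+(y − 5.0)²) = 81.40 ≈ 81.44 km. ✓

(-65.6, 22.2)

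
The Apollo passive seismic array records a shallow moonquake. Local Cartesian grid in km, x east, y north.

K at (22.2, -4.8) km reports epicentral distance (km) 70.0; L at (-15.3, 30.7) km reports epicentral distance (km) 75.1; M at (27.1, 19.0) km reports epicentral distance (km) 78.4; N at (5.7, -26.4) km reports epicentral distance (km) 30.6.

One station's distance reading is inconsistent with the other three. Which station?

K

Solve using three stations at a time. Using L, M, N (subtract circle equations pairwise → linear system) gives (x, y) ≈ (-19.2, -44.3).
Distances from that point to each station vs reported:
  K: calculated 57.2 vs reported 70.0 → residual 12.8 km
  L: calculated 75.1 vs reported 75.1 → residual 0.0 km
  M: calculated 78.4 vs reported 78.4 → residual 0.0 km
  N: calculated 30.6 vs reported 30.6 → residual 0.0 km
L, M, N are mutually consistent (residuals ≈ 0); K is off by 12.8 km.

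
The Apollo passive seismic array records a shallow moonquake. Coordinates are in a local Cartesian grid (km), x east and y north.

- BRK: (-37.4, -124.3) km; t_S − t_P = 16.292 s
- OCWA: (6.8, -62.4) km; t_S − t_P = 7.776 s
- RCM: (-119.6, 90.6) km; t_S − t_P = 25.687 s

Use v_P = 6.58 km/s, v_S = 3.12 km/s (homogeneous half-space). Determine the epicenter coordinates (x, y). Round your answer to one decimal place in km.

Distance from S−P lag: d = Δt · v_P v_S / (v_P − v_S) = Δt · (6.58·3.12)/(6.58−3.12) ≈ 5.9334·Δt.
So d_BRK = 96.67, d_OCWA = 46.14, d_RCM = 152.41 km.
Circle about each station: (x + 37.4)² + (y + 124.3)² = 96.67²; (x − 6.8)² + (y + 62.4)² = 46.14²; (x + 119.6)² + (y − 90.6)² = 152.41².
Subtracting the BRK equation from the OCWA and RCM equations removes the quadratic terms:
88.4 x + 123.8 y = -5693.06
-164.4 x + 429.8 y = -8220.45
Solving the 2×2 system: x ≈ -24.5, y ≈ -28.5 km.

x ≈ -24.5 km, y ≈ -28.5 km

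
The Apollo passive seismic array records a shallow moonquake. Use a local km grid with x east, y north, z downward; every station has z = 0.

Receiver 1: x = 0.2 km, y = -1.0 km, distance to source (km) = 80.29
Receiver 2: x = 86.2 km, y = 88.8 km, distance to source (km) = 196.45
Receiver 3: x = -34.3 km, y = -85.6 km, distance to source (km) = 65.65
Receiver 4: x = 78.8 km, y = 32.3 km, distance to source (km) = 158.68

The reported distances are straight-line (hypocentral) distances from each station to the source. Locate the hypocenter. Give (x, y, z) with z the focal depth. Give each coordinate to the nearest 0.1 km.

Each station gives a sphere (x−x_i)² + (y−y_i)² + z² = d_i² (stations at z=0).
Subtracting the Receiver 1 sphere from Receiver 2 and Receiver 3: z² cancels, leaving linear equations in x and y:
172.0 x + 179.6 y = -16831.28
-69.0 x − 169.2 y = 10639.37
Solving: x ≈ -56.075, y ≈ -40.013 km (keep extra digits for the depth step; rounded: -56.1, -40.0).
Then from the Receiver 1 sphere: z² = 80.29² − (x − 0.2)² − (y + 1.0)² with x = -56.075, y = -40.013, so z ≈ 41.924 ≈ 41.9 km.
Check against Receiver 4 (with the unrounded solution): distance 158.68 ≈ 158.68 km. ✓

x ≈ -56.1 km, y ≈ -40.0 km, depth ≈ 41.9 km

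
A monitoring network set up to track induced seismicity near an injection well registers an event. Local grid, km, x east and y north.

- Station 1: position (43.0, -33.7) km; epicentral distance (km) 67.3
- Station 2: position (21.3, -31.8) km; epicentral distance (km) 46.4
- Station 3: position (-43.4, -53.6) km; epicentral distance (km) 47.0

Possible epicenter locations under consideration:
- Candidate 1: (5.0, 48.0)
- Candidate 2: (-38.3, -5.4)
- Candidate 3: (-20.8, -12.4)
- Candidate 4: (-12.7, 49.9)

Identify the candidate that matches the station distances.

For each candidate, compare |candidate − station| to the reported distance:
Candidate 1: residuals Station 1 22.8, Station 2 35.0, Station 3 65.5 → max 65.5 km
Candidate 2: residuals Station 1 18.8, Station 2 18.8, Station 3 1.5 → max 18.8 km
Candidate 3: residuals Station 1 0.0, Station 2 0.0, Station 3 0.0 → max 0.0 km
Candidate 4: residuals Station 1 33.2, Station 2 42.1, Station 3 61.0 → max 61.0 km
Only Candidate 3 has all residuals ≈ 0.

Candidate 3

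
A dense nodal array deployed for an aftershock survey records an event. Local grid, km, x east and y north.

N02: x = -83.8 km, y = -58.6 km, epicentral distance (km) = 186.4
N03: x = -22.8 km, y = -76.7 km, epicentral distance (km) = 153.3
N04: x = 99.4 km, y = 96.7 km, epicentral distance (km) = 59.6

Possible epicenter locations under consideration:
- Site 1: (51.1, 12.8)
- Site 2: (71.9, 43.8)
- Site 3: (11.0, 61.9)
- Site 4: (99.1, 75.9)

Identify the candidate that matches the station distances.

Site 2

For each candidate, compare |candidate − station| to the reported distance:
Site 1: residuals N02 33.8, N03 37.2, N04 37.2 → max 37.2 km
Site 2: residuals N02 0.0, N03 0.0, N04 0.0 → max 0.0 km
Site 3: residuals N02 33.1, N03 10.6, N04 35.4 → max 35.4 km
Site 4: residuals N02 40.6, N03 42.0, N04 38.8 → max 42.0 km
Only Site 2 has all residuals ≈ 0.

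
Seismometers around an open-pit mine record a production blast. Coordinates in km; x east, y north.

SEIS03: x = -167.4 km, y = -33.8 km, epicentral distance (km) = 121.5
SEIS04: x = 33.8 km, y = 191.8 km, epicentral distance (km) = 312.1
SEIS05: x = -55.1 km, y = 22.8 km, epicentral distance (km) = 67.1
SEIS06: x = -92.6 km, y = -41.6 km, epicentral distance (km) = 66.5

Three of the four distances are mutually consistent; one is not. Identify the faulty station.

SEIS05

Solve using three stations at a time. Using SEIS03, SEIS04, SEIS06 (subtract circle equations pairwise → linear system) gives (x, y) ≈ (-67.7, -103.3).
Distances from that point to each station vs reported:
  SEIS03: calculated 121.5 vs reported 121.5 → residual 0.0 km
  SEIS04: calculated 312.1 vs reported 312.1 → residual 0.0 km
  SEIS05: calculated 126.8 vs reported 67.1 → residual 59.7 km
  SEIS06: calculated 66.6 vs reported 66.5 → residual 0.1 km
SEIS03, SEIS04, SEIS06 are mutually consistent (residuals ≈ 0); SEIS05 is off by 59.7 km.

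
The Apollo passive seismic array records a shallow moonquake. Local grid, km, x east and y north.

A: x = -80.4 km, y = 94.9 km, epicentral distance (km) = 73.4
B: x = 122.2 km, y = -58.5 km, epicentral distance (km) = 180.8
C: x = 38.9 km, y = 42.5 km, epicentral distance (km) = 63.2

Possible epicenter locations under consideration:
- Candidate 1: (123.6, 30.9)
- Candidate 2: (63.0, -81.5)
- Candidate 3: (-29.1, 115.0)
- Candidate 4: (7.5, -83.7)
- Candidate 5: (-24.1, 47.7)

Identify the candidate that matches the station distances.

Candidate 5

For each candidate, compare |candidate − station| to the reported distance:
Candidate 1: residuals A 140.4, B 91.4, C 22.3 → max 140.4 km
Candidate 2: residuals A 153.9, B 117.3, C 63.1 → max 153.9 km
Candidate 3: residuals A 18.3, B 49.4, C 36.2 → max 49.4 km
Candidate 4: residuals A 125.7, B 63.4, C 66.8 → max 125.7 km
Candidate 5: residuals A 0.1, B 0.0, C 0.0 → max 0.1 km
Only Candidate 5 has all residuals ≈ 0.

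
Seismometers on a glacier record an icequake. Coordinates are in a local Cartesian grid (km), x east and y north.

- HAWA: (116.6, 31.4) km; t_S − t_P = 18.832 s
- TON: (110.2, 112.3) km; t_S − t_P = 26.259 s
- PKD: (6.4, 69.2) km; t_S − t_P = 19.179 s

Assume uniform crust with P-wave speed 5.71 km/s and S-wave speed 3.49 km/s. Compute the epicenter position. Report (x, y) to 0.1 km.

Distance from S−P lag: d = Δt · v_P v_S / (v_P − v_S) = Δt · (5.71·3.49)/(5.71−3.49) ≈ 8.9765·Δt.
So d_HAWA = 169.05, d_TON = 235.71, d_PKD = 172.16 km.
Circle about each station: (x − 116.6)² + (y − 31.4)² = 169.05²; (x − 110.2)² + (y − 112.3)² = 235.71²; (x − 6.4)² + (y − 69.2)² = 172.16².
Subtracting pairs of circle equations eliminates x²+y² and gives linear equations (the radical axes):
-12.8 x + 161.8 y = -16807.49
-220.4 x + 75.6 y = -10813.08
Solving the 2×2 system: x ≈ 13.8, y ≈ -102.8 km.

x ≈ 13.8 km, y ≈ -102.8 km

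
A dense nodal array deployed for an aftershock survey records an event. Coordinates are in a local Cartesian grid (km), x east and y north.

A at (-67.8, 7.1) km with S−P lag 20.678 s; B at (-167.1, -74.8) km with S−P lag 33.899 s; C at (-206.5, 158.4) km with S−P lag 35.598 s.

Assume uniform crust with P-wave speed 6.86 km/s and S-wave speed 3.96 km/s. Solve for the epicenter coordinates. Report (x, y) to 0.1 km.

Distance from S−P lag: d = Δt · v_P v_S / (v_P − v_S) = Δt · (6.86·3.96)/(6.86−3.96) ≈ 9.3674·Δt.
So d_A = 193.70, d_B = 317.55, d_C = 333.46 km.
Circle about each station: (x + 67.8)² + (y − 7.1)² = 193.70²; (x + 167.1)² + (y + 74.8)² = 317.55²; (x + 206.5)² + (y − 158.4)² = 333.46².
Subtracting pairs of circle equations eliminates x²+y² and gives linear equations (the radical axes):
-198.6 x − 163.8 y = -34448.11
-277.4 x + 302.6 y = -10590.32
Solving the 2×2 system: x ≈ 115.2, y ≈ 70.6 km.

x ≈ 115.2 km, y ≈ 70.6 km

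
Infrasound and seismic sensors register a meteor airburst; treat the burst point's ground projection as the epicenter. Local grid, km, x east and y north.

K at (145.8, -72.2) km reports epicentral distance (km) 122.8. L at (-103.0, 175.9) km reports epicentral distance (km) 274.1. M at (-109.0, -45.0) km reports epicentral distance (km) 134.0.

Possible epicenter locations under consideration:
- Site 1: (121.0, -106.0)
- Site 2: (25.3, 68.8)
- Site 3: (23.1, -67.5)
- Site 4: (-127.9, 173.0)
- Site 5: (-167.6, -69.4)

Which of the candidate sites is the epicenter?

Site 3

For each candidate, compare |candidate − station| to the reported distance:
Site 1: residuals K 80.9, L 86.0, M 104.0 → max 104.0 km
Site 2: residuals K 62.7, L 107.0, M 42.0 → max 107.0 km
Site 3: residuals K 0.0, L 0.0, M 0.0 → max 0.0 km
Site 4: residuals K 244.7, L 249.0, M 84.8 → max 249.0 km
Site 5: residuals K 190.6, L 20.4, M 70.5 → max 190.6 km
Only Site 3 has all residuals ≈ 0.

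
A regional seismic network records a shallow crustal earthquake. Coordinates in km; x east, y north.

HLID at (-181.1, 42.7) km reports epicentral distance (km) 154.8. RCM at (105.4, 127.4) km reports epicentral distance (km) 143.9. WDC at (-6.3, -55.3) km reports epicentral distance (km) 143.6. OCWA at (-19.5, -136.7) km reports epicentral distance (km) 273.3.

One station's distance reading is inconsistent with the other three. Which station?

OCWA

Solve using three stations at a time. Using HLID, RCM, WDC (subtract circle equations pairwise → linear system) gives (x, y) ≈ (-32.4, 85.9).
Distances from that point to each station vs reported:
  HLID: calculated 154.8 vs reported 154.8 → residual 0.0 km
  RCM: calculated 143.9 vs reported 143.9 → residual 0.0 km
  WDC: calculated 143.6 vs reported 143.6 → residual 0.0 km
  OCWA: calculated 223.0 vs reported 273.3 → residual 50.3 km
HLID, RCM, WDC are mutually consistent (residuals ≈ 0); OCWA is off by 50.3 km.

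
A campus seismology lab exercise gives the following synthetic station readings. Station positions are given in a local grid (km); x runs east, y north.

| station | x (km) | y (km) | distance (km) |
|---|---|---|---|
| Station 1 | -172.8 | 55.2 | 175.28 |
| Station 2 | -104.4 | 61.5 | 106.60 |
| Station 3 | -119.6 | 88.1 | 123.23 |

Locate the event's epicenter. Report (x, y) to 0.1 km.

Circle about each station: (x + 172.8)² + (y − 55.2)² = 175.28²; (x + 104.4)² + (y − 61.5)² = 106.60²; (x + 119.6)² + (y − 88.1)² = 123.23².
Subtracting the Station 1 equation from the Station 2 and Station 3 equations removes the quadratic terms:
136.8 x + 12.6 y = 1134.25
106.4 x + 65.8 y = 4696.34
Solving the 2×2 system: x ≈ 2.0, y ≈ 68.1 km.

x ≈ 2.0 km, y ≈ 68.1 km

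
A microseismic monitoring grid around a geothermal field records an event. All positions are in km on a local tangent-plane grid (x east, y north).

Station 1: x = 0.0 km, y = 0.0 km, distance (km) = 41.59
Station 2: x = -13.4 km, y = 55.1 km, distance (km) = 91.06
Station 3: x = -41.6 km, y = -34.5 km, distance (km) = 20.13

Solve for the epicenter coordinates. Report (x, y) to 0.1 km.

Circle about each station: x² + y² = 41.59²; (x + 13.4)² + (y − 55.1)² = 91.06²; (x + 41.6)² + (y + 34.5)² = 20.13².
Subtracting the Station 1 equation from the Station 2 and Station 3 equations removes the quadratic terms:
-26.8 x + 110.2 y = -3346.63
-83.2 x − 69.0 y = 4245.32
Solving the 2×2 system: x ≈ -21.5, y ≈ -35.6 km.
Check against Station 1 (with the unrounded x, y): √(x²+y²) = 41.59 ≈ 41.59 km. ✓

x ≈ -21.5 km, y ≈ -35.6 km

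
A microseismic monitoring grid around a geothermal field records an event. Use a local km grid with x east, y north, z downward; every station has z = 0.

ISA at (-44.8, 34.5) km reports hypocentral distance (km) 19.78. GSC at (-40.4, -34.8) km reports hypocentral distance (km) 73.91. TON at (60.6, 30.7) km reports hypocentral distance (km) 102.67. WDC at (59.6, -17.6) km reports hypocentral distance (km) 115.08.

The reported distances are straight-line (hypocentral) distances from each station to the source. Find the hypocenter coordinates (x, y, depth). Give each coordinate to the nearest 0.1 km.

(-40.1, 36.6, 19.1)

Each station gives a sphere (x−x_i)² + (y−y_i)² + z² = d_i² (stations at z=0).
Subtracting the ISA sphere from GSC and TON: z² cancels, leaving linear equations in x and y:
8.8 x − 138.6 y = -5425.53
210.8 x − 7.6 y = -8732.32
Solving: x ≈ -40.105, y ≈ 36.599 km (keep extra digits for the depth step; rounded: -40.1, 36.6).
Then from the ISA sphere: z² = 19.78² − (x + 44.8)² − (y − 34.5)² with x = -40.105, y = 36.599, so z ≈ 19.100 ≈ 19.1 km.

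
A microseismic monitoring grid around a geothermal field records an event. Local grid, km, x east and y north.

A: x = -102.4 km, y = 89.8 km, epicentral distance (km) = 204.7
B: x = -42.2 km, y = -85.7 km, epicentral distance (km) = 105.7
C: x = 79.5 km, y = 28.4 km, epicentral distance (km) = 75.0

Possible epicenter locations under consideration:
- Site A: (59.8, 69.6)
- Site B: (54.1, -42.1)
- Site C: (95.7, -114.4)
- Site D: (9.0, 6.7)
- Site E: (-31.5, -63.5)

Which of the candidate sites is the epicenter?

For each candidate, compare |candidate − station| to the reported distance:
Site A: residuals A 41.2, B 80.1, C 29.3 → max 80.1 km
Site B: residuals A 0.0, B 0.0, C 0.1 → max 0.1 km
Site C: residuals A 79.8, B 35.2, C 68.7 → max 79.8 km
Site D: residuals A 65.7, B 0.1, C 1.2 → max 65.7 km
Site E: residuals A 35.8, B 81.1, C 69.1 → max 81.1 km
Only Site B has all residuals ≈ 0.

Site B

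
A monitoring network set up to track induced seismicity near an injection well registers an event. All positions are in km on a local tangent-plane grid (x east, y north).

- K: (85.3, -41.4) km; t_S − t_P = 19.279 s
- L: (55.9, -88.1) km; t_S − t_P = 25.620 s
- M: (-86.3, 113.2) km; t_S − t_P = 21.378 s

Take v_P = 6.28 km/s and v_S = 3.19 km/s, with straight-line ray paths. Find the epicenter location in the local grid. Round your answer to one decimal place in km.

Distance from S−P lag: d = Δt · v_P v_S / (v_P − v_S) = Δt · (6.28·3.19)/(6.28−3.19) ≈ 6.4832·Δt.
So d_K = 124.99, d_L = 166.10, d_M = 138.60 km.
Circle about each station: (x − 85.3)² + (y + 41.4)² = 124.99²; (x − 55.9)² + (y + 88.1)² = 166.10²; (x + 86.3)² + (y − 113.2)² = 138.60².
Subtracting the K equation from the L and M equations removes the quadratic terms:
-58.8 x − 93.4 y = -10070.34
-343.2 x + 309.2 y = 7684.42
Solving the 2×2 system: x ≈ 47.7, y ≈ 77.8 km.

x ≈ 47.7 km, y ≈ 77.8 km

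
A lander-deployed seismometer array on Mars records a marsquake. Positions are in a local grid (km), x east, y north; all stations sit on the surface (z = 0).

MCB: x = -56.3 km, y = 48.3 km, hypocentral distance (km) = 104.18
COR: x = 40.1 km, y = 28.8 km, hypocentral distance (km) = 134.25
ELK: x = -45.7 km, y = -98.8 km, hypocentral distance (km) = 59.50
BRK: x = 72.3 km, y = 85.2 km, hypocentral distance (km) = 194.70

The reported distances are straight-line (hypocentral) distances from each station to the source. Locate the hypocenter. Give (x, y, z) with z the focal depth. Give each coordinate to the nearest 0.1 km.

x ≈ -63.4 km, y ≈ -51.0 km, depth ≈ 30.7 km

Each station gives a sphere (x−x_i)² + (y−y_i)² + z² = d_i² (stations at z=0).
Subtracting the MCB sphere from COR and ELK: z² cancels, leaving linear equations in x and y:
192.8 x − 39.0 y = -10234.72
21.2 x − 294.2 y = 13660.57
Solving: x ≈ -63.401, y ≈ -51.002 km (keep extra digits for the depth step; rounded: -63.4, -51.0).
Then from the MCB sphere: z² = 104.18² − (x + 56.3)² − (y − 48.3)² with x = -63.401, y = -51.002, so z ≈ 30.695 ≈ 30.7 km.
Check against BRK (with the unrounded solution): distance 194.70 ≈ 194.70 km. ✓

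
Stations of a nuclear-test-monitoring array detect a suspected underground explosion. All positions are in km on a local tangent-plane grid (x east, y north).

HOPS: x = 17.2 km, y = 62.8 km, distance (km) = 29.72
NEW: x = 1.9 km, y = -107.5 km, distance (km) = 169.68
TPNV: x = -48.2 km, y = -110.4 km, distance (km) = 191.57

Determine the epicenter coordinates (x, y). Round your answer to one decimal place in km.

Circle about each station: (x − 17.2)² + (y − 62.8)² = 29.72²; (x − 1.9)² + (y + 107.5)² = 169.68²; (x + 48.2)² + (y + 110.4)² = 191.57².
Subtracting the HOPS equation from the NEW and TPNV equations removes the quadratic terms:
-30.6 x − 340.6 y = -20587.84
-130.8 x − 346.4 y = -25544.07
Solving the 2×2 system: x ≈ 46.2, y ≈ 56.3 km.

46.2 km east, 56.3 km north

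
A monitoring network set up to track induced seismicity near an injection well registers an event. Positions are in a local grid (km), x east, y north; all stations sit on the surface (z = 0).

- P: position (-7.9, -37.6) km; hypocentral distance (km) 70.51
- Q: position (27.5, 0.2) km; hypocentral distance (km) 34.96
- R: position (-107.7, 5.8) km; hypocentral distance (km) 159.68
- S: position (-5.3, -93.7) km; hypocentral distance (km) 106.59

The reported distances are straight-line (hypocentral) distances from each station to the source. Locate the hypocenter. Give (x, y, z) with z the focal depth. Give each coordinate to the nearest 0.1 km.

Each station gives a sphere (x−x_i)² + (y−y_i)² + z² = d_i² (stations at z=0).
Subtracting the P sphere from Q and R: z² cancels, leaving linear equations in x and y:
70.8 x + 75.6 y = 3029.58
-199.6 x + 86.8 y = -10369.28
Solving: x ≈ 49.300, y ≈ -6.096 km (keep extra digits for the depth step; rounded: 49.3, -6.1).
Then from the P sphere: z² = 70.51² − (x + 7.9)² − (y + 37.6)² with x = 49.300, y = -6.096, so z ≈ 26.595 ≈ 26.6 km.

x ≈ 49.3 km, y ≈ -6.1 km, depth ≈ 26.6 km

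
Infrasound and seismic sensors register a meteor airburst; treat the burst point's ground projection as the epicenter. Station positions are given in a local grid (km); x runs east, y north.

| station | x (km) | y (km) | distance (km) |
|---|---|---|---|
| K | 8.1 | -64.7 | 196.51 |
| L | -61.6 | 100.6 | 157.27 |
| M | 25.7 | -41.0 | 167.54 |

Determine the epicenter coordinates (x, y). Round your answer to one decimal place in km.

Circle about each station: (x − 8.1)² + (y + 64.7)² = 196.51²; (x + 61.6)² + (y − 100.6)² = 157.27²; (x − 25.7)² + (y + 41.0)² = 167.54².
Subtracting the K equation from the L and M equations removes the quadratic terms:
-139.4 x + 330.6 y = 23545.55
35.2 x + 47.4 y = 8636.32
Solving the 2×2 system: x ≈ 95.3, y ≈ 111.4 km.

x ≈ 95.3 km, y ≈ 111.4 km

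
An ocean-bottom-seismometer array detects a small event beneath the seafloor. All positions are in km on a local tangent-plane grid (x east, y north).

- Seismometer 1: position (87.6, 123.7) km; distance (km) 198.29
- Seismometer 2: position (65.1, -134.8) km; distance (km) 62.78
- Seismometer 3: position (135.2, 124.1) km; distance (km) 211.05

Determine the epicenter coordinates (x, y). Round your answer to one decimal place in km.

Circle about each station: (x − 87.6)² + (y − 123.7)² = 198.29²; (x − 65.1)² + (y + 134.8)² = 62.78²; (x − 135.2)² + (y − 124.1)² = 211.05².
Subtracting pairs of circle equations eliminates x²+y² and gives linear equations (the radical axes):
-45.0 x − 517.0 y = 34811.20
95.2 x + 0.8 y = 5481.22
Solving the 2×2 system: x ≈ 58.2, y ≈ -72.4 km.

58.2 km east, -72.4 km north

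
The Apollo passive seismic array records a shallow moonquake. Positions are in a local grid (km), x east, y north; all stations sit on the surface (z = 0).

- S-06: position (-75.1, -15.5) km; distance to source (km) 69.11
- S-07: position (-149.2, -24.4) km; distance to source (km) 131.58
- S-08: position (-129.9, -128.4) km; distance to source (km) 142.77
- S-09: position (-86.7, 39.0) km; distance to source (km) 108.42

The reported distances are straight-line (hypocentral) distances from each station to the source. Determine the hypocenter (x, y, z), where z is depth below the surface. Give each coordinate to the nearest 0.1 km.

x ≈ -25.1 km, y ≈ -40.4 km, depth ≈ 40.7 km

Each station gives a sphere (x−x_i)² + (y−y_i)² + z² = d_i² (stations at z=0).
Subtracting the S-06 sphere from S-07 and S-08: z² cancels, leaving linear equations in x and y:
-148.2 x − 17.8 y = 4438.64
-109.6 x − 225.8 y = 11873.23
Solving: x ≈ -25.098, y ≈ -40.401 km (keep extra digits for the depth step; rounded: -25.1, -40.4).
Then from the S-06 sphere: z² = 69.11² − (x + 75.1)² − (y + 15.5)² with x = -25.098, y = -40.401, so z ≈ 40.693 ≈ 40.7 km.
Check against S-09 (with the unrounded solution): distance 108.42 ≈ 108.42 km. ✓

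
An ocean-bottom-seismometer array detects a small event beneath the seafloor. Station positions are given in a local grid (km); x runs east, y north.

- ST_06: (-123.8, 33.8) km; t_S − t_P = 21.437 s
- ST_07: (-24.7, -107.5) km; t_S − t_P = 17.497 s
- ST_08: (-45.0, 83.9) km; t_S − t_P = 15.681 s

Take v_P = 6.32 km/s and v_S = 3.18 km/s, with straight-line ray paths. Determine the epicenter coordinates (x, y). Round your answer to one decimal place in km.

(9.0, -0.7)

Distance from S−P lag: d = Δt · v_P v_S / (v_P − v_S) = Δt · (6.32·3.18)/(6.32−3.18) ≈ 6.4005·Δt.
So d_ST_06 = 137.21, d_ST_07 = 111.99, d_ST_08 = 100.37 km.
Circle about each station: (x + 123.8)² + (y − 33.8)² = 137.21²; (x + 24.7)² + (y + 107.5)² = 111.99²; (x + 45.0)² + (y − 83.9)² = 100.37².
Subtracting pairs of circle equations eliminates x²+y² and gives linear equations (the radical axes):
198.2 x − 282.6 y = 1982.28
157.6 x + 100.2 y = 1347.78
Solving the 2×2 system: x ≈ 9.0, y ≈ -0.7 km.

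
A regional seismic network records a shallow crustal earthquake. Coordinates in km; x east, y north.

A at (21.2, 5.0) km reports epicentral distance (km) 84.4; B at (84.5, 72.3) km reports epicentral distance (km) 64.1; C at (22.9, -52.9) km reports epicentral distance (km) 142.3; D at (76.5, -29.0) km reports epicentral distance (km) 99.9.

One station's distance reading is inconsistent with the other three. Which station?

D

Solve using three stations at a time. Using A, B, C (subtract circle equations pairwise → linear system) gives (x, y) ≈ (22.7, 89.4).
Distances from that point to each station vs reported:
  A: calculated 84.4 vs reported 84.4 → residual 0.0 km
  B: calculated 64.1 vs reported 64.1 → residual 0.0 km
  C: calculated 142.3 vs reported 142.3 → residual 0.0 km
  D: calculated 130.1 vs reported 99.9 → residual 30.2 km
A, B, C are mutually consistent (residuals ≈ 0); D is off by 30.2 km.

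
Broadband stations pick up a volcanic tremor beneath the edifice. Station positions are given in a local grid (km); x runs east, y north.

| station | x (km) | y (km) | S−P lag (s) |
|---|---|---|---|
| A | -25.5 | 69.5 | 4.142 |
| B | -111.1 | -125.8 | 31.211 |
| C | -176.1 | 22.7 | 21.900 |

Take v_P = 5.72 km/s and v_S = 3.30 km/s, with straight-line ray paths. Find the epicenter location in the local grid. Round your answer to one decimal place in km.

(-24.7, 101.8)

Distance from S−P lag: d = Δt · v_P v_S / (v_P − v_S) = Δt · (5.72·3.30)/(5.72−3.30) ≈ 7.8000·Δt.
So d_A = 32.31, d_B = 243.45, d_C = 170.82 km.
Circle about each station: (x + 25.5)² + (y − 69.5)² = 32.31²; (x + 111.1)² + (y + 125.8)² = 243.45²; (x + 176.1)² + (y − 22.7)² = 170.82².
Subtracting the A equation from the B and C equations removes the quadratic terms:
-171.2 x − 390.6 y = -35535.62
-301.2 x − 93.6 y = -2089.54
Solving the 2×2 system: x ≈ -24.7, y ≈ 101.8 km.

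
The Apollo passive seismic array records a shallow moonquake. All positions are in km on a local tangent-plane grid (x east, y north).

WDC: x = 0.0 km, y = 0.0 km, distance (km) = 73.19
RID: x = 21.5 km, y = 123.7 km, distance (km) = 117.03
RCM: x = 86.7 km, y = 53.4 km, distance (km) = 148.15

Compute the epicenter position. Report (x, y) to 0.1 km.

Circle about each station: x² + y² = 73.19²; (x − 21.5)² + (y − 123.7)² = 117.03²; (x − 86.7)² + (y − 53.4)² = 148.15².
Subtracting pairs of circle equations eliminates x²+y² and gives linear equations (the radical axes):
43.0 x + 247.4 y = 7424.70
173.4 x + 106.8 y = -6223.20
Solving the 2×2 system: x ≈ -60.9, y ≈ 40.6 km.

x ≈ -60.9 km, y ≈ 40.6 km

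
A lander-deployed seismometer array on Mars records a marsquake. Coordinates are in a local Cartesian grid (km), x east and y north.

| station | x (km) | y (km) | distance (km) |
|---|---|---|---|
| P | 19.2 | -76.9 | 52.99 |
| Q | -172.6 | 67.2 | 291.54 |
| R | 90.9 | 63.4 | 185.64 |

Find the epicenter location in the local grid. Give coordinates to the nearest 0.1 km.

Circle about each station: (x − 19.2)² + (y + 76.9)² = 52.99²; (x + 172.6)² + (y − 67.2)² = 291.54²; (x − 90.9)² + (y − 63.4)² = 185.64².
Subtracting the P equation from the Q and R equations removes the quadratic terms:
-383.6 x + 288.2 y = -54163.28
143.4 x + 280.6 y = -25654.15
Solving the 2×2 system: x ≈ 52.4, y ≈ -118.2 km.
Check against P (with the unrounded x, y): √((x − 19.2)²+(y + 76.9)²) = 52.99 ≈ 52.99 km. ✓

x ≈ 52.4 km, y ≈ -118.2 km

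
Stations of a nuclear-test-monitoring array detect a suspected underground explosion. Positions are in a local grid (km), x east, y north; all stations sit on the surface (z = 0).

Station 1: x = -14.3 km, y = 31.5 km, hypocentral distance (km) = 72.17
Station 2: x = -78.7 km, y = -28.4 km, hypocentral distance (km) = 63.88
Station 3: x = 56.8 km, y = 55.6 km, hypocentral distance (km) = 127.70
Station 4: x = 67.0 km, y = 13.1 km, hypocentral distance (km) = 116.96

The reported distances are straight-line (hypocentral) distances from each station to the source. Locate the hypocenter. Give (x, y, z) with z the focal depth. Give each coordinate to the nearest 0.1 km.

Each station gives a sphere (x−x_i)² + (y−y_i)² + z² = d_i² (stations at z=0).
Subtracting the Station 1 sphere from Station 2 and Station 3: z² cancels, leaving linear equations in x and y:
-128.8 x − 119.8 y = 6931.36
142.2 x + 48.2 y = -5977.92
Solving: x ≈ -35.287, y ≈ -19.920 km (keep extra digits for the depth step; rounded: -35.3, -19.9).
Then from the Station 1 sphere: z² = 72.17² − (x + 14.3)² − (y − 31.5)² with x = -35.287, y = -19.920, so z ≈ 46.087 ≈ 46.1 km.

(-35.3, -19.9, 46.1)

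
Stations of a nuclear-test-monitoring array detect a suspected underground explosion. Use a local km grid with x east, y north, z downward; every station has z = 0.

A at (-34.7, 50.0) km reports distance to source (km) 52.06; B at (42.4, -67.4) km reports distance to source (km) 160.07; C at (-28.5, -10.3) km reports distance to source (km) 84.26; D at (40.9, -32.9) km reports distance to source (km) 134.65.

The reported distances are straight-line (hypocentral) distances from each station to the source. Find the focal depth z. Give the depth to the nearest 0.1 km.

depth ≈ 50.0 km

Each station gives a sphere (x−x_i)² + (y−y_i)² + z² = d_i² (stations at z=0).
Subtracting the A sphere from B and C: z² cancels, leaving linear equations in x and y:
154.2 x − 234.8 y = -20275.73
12.4 x − 120.6 y = -7175.25
Solving: x ≈ -48.486, y ≈ 54.511 km (keep extra digits for the depth step; rounded: -48.5, 54.5).
Then from the A sphere: z² = 52.06² − (x + 34.7)² − (y − 50.0)² with x = -48.486, y = 54.511, so z ≈ 49.998 ≈ 50.0 km.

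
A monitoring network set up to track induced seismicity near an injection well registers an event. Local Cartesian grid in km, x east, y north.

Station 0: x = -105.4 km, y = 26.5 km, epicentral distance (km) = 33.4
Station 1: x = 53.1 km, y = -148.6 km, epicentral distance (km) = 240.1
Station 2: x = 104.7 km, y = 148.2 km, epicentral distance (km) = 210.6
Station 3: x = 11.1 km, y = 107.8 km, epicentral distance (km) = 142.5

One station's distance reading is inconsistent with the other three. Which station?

Station 3

Solve using three stations at a time. Using Station 0, Station 1, Station 2 (subtract circle equations pairwise → linear system) gives (x, y) ≈ (-81.7, 50.1).
Distances from that point to each station vs reported:
  Station 0: calculated 33.5 vs reported 33.4 → residual 0.1 km
  Station 1: calculated 240.1 vs reported 240.1 → residual 0.0 km
  Station 2: calculated 210.6 vs reported 210.6 → residual 0.0 km
  Station 3: calculated 109.2 vs reported 142.5 → residual 33.3 km
Station 0, Station 1, Station 2 are mutually consistent (residuals ≈ 0); Station 3 is off by 33.3 km.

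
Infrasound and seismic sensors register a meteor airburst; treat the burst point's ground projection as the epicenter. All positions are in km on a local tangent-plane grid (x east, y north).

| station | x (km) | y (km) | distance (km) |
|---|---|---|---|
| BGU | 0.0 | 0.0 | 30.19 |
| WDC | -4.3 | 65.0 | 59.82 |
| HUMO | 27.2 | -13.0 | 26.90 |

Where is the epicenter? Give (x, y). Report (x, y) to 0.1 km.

26.8 km east, 13.9 km north

Circle about each station: x² + y² = 30.19²; (x + 4.3)² + (y − 65.0)² = 59.82²; (x − 27.2)² + (y + 13.0)² = 26.90².
Subtracting the BGU equation from the WDC and HUMO equations removes the quadratic terms:
-8.6 x + 130.0 y = 1576.49
54.4 x − 26.0 y = 1096.67
Solving the 2×2 system: x ≈ 26.8, y ≈ 13.9 km.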